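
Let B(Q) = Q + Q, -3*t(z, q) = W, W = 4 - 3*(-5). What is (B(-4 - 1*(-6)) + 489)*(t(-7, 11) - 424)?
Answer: -636463/3 ≈ -2.1215e+5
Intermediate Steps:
W = 19 (W = 4 + 15 = 19)
t(z, q) = -19/3 (t(z, q) = -1/3*19 = -19/3)
B(Q) = 2*Q
(B(-4 - 1*(-6)) + 489)*(t(-7, 11) - 424) = (2*(-4 - 1*(-6)) + 489)*(-19/3 - 424) = (2*(-4 + 6) + 489)*(-1291/3) = (2*2 + 489)*(-1291/3) = (4 + 489)*(-1291/3) = 493*(-1291/3) = -636463/3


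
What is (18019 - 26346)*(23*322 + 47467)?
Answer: -456927471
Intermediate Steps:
(18019 - 26346)*(23*322 + 47467) = -8327*(7406 + 47467) = -8327*54873 = -456927471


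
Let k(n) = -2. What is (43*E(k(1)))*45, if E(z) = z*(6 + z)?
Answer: -15480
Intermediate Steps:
(43*E(k(1)))*45 = (43*(-2*(6 - 2)))*45 = (43*(-2*4))*45 = (43*(-8))*45 = -344*45 = -15480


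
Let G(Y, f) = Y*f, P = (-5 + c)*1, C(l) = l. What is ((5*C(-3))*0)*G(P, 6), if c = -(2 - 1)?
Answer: 0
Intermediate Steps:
c = -1 (c = -1*1 = -1)
P = -6 (P = (-5 - 1)*1 = -6*1 = -6)
((5*C(-3))*0)*G(P, 6) = ((5*(-3))*0)*(-6*6) = -15*0*(-36) = 0*(-36) = 0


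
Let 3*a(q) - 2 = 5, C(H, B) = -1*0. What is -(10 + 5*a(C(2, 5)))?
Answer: -65/3 ≈ -21.667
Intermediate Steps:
C(H, B) = 0
a(q) = 7/3 (a(q) = ⅔ + (⅓)*5 = ⅔ + 5/3 = 7/3)
-(10 + 5*a(C(2, 5))) = -(10 + 5*(7/3)) = -(10 + 35/3) = -1*65/3 = -65/3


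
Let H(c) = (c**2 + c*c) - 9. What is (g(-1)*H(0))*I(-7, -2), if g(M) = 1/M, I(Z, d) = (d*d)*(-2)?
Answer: -72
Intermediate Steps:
I(Z, d) = -2*d**2 (I(Z, d) = d**2*(-2) = -2*d**2)
H(c) = -9 + 2*c**2 (H(c) = (c**2 + c**2) - 9 = 2*c**2 - 9 = -9 + 2*c**2)
(g(-1)*H(0))*I(-7, -2) = ((-9 + 2*0**2)/(-1))*(-2*(-2)**2) = (-(-9 + 2*0))*(-2*4) = -(-9 + 0)*(-8) = -1*(-9)*(-8) = 9*(-8) = -72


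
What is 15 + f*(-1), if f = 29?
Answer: -14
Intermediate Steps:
15 + f*(-1) = 15 + 29*(-1) = 15 - 29 = -14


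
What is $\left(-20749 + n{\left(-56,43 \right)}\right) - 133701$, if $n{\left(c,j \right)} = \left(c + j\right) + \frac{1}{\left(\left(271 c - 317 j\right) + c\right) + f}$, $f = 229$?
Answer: $- \frac{4422893543}{28634} \approx -1.5446 \cdot 10^{5}$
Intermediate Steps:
$n{\left(c,j \right)} = c + j + \frac{1}{229 - 317 j + 272 c}$ ($n{\left(c,j \right)} = \left(c + j\right) + \frac{1}{\left(\left(271 c - 317 j\right) + c\right) + 229} = \left(c + j\right) + \frac{1}{\left(\left(- 317 j + 271 c\right) + c\right) + 229} = \left(c + j\right) + \frac{1}{\left(- 317 j + 272 c\right) + 229} = \left(c + j\right) + \frac{1}{229 - 317 j + 272 c} = c + j + \frac{1}{229 - 317 j + 272 c}$)
$\left(-20749 + n{\left(-56,43 \right)}\right) - 133701 = \left(-20749 + \frac{1 - 317 \cdot 43^{2} + 229 \left(-56\right) + 229 \cdot 43 + 272 \left(-56\right)^{2} - \left(-2520\right) 43}{229 - 13631 + 272 \left(-56\right)}\right) - 133701 = \left(-20749 + \frac{1 - 586133 - 12824 + 9847 + 272 \cdot 3136 + 108360}{229 - 13631 - 15232}\right) - 133701 = \left(-20749 + \frac{1 - 586133 - 12824 + 9847 + 852992 + 108360}{-28634}\right) - 133701 = \left(-20749 - \frac{372243}{28634}\right) - 133701 = - \frac{594499109}{28634} - 133701 = - \frac{4422893543}{28634}$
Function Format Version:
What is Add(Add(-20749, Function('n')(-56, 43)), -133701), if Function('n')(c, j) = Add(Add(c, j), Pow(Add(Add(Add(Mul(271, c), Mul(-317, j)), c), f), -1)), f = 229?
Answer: Rational(-4422893543, 28634) ≈ -1.5446e+5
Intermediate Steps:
Function('n')(c, j) = Add(c, j, Pow(Add(229, Mul(-317, j), Mul(272, c)), -1)) (Function('n')(c, j) = Add(Add(c, j), Pow(Add(Add(Add(Mul(271, c), Mul(-317, j)), c), 229), -1)) = Add(Add(c, j), Pow(Add(Add(Add(Mul(-317, j), Mul(271, c)), c), 229), -1)) = Add(Add(c, j), Pow(Add(Add(Mul(-317, j), Mul(272, c)), 229), -1)) = Add(Add(c, j), Pow(Add(229, Mul(-317, j), Mul(272, c)), -1)) = Add(c, j, Pow(Add(229, Mul(-317, j), Mul(272, c)), -1)))
Add(Add(-20749, Function('n')(-56, 43)), -133701) = Add(Add(-20749, Mul(Pow(Add(229, Mul(-317, 43), Mul(272, -56)), -1), Add(1, Mul(-317, Pow(43, 2)), Mul(229, -56), Mul(229, 43), Mul(272, Pow(-56, 2)), Mul(-45, -56, 43)))), -133701) = Add(Add(-20749, Mul(Pow(Add(229, -13631, -15232), -1), Add(1, Mul(-317, 1849), -12824, 9847, Mul(272, 3136), 108360))), -133701) = Add(Add(-20749, Mul(Pow(-28634, -1), Add(1, -586133, -12824, 9847, 852992, 108360))), -133701) = Add(Add(-20749, Mul(Rational(-1, 28634), 372243)), -133701) = Add(Add(-20749, Rational(-372243, 28634)), -133701) = Add(Rational(-594499109, 28634), -133701) = Rational(-4422893543, 28634)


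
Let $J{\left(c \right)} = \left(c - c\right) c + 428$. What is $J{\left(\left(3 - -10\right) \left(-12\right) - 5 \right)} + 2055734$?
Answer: $2056162$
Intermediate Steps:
$J{\left(c \right)} = 428$ ($J{\left(c \right)} = 0 c + 428 = 0 + 428 = 428$)
$J{\left(\left(3 - -10\right) \left(-12\right) - 5 \right)} + 2055734 = 428 + 2055734 = 2056162$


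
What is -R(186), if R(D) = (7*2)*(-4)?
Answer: 56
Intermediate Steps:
R(D) = -56 (R(D) = 14*(-4) = -56)
-R(186) = -1*(-56) = 56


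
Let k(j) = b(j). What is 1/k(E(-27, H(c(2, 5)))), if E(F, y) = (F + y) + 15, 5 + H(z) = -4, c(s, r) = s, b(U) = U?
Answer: -1/21 ≈ -0.047619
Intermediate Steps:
H(z) = -9 (H(z) = -5 - 4 = -9)
E(F, y) = 15 + F + y
k(j) = j
1/k(E(-27, H(c(2, 5)))) = 1/(15 - 27 - 9) = 1/(-21) = -1/21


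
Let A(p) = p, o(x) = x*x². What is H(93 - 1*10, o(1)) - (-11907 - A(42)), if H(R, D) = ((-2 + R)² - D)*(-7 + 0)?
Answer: -33971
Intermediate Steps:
o(x) = x³
H(R, D) = -7*(-2 + R)² + 7*D (H(R, D) = ((-2 + R)² - D)*(-7) = -7*(-2 + R)² + 7*D)
H(93 - 1*10, o(1)) - (-11907 - A(42)) = (-7*(-2 + (93 - 1*10))² + 7*1³) - (-11907 - 1*42) = (-7*(-2 + (93 - 10))² + 7*1) - (-11907 - 42) = (-7*(-2 + 83)² + 7) - 1*(-11949) = (-7*81² + 7) + 11949 = (-7*6561 + 7) + 11949 = (-45927 + 7) + 11949 = -45920 + 11949 = -33971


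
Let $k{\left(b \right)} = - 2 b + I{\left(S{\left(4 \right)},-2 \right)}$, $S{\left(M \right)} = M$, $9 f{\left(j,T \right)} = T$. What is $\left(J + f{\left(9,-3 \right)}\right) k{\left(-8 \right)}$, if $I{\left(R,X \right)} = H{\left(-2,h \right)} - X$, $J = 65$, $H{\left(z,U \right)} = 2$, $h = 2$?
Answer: $\frac{3880}{3} \approx 1293.3$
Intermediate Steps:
$f{\left(j,T \right)} = \frac{T}{9}$
$I{\left(R,X \right)} = 2 - X$
$k{\left(b \right)} = 4 - 2 b$ ($k{\left(b \right)} = - 2 b + \left(2 - -2\right) = - 2 b + \left(2 + 2\right) = - 2 b + 4 = 4 - 2 b$)
$\left(J + f{\left(9,-3 \right)}\right) k{\left(-8 \right)} = \left(65 + \frac{1}{9} \left(-3\right)\right) \left(4 - -16\right) = \left(65 - \frac{1}{3}\right) \left(4 + 16\right) = \frac{194}{3} \cdot 20 = \frac{3880}{3}$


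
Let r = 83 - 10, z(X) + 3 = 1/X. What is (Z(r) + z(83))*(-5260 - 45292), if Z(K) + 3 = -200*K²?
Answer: 4471925817144/83 ≈ 5.3879e+10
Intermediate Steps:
z(X) = -3 + 1/X
r = 73
Z(K) = -3 - 200*K²
(Z(r) + z(83))*(-5260 - 45292) = ((-3 - 200*73²) + (-3 + 1/83))*(-5260 - 45292) = ((-3 - 200*5329) + (-3 + 1/83))*(-50552) = ((-3 - 1065800) - 248/83)*(-50552) = (-1065803 - 248/83)*(-50552) = -88461897/83*(-50552) = 4471925817144/83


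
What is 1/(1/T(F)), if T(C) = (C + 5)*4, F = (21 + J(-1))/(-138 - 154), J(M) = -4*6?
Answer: 1463/73 ≈ 20.041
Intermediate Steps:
J(M) = -24
F = 3/292 (F = (21 - 24)/(-138 - 154) = -3/(-292) = -3*(-1/292) = 3/292 ≈ 0.010274)
T(C) = 20 + 4*C (T(C) = (5 + C)*4 = 20 + 4*C)
1/(1/T(F)) = 1/(1/(20 + 4*(3/292))) = 1/(1/(20 + 3/73)) = 1/(1/(1463/73)) = 1/(73/1463) = 1463/73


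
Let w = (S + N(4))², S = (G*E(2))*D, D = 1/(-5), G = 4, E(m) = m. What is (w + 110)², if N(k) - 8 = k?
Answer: 29746116/625 ≈ 47594.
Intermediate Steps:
N(k) = 8 + k
D = -⅕ ≈ -0.20000
S = -8/5 (S = (4*2)*(-⅕) = 8*(-⅕) = -8/5 ≈ -1.6000)
w = 2704/25 (w = (-8/5 + (8 + 4))² = (-8/5 + 12)² = (52/5)² = 2704/25 ≈ 108.16)
(w + 110)² = (2704/25 + 110)² = (5454/25)² = 29746116/625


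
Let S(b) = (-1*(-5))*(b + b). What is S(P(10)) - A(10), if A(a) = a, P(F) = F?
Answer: 90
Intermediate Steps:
S(b) = 10*b (S(b) = 5*(2*b) = 10*b)
S(P(10)) - A(10) = 10*10 - 1*10 = 100 - 10 = 90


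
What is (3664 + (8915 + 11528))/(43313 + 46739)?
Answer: 24107/90052 ≈ 0.26770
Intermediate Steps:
(3664 + (8915 + 11528))/(43313 + 46739) = (3664 + 20443)/90052 = 24107*(1/90052) = 24107/90052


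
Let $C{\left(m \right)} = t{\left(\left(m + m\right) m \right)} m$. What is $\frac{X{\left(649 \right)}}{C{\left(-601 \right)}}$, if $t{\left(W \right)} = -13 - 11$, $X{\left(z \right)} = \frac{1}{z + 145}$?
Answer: $\frac{1}{11452656} \approx 8.7316 \cdot 10^{-8}$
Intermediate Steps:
$X{\left(z \right)} = \frac{1}{145 + z}$
$t{\left(W \right)} = -24$ ($t{\left(W \right)} = -13 - 11 = -24$)
$C{\left(m \right)} = - 24 m$
$\frac{X{\left(649 \right)}}{C{\left(-601 \right)}} = \frac{1}{\left(145 + 649\right) \left(\left(-24\right) \left(-601\right)\right)} = \frac{1}{794 \cdot 14424} = \frac{1}{794} \cdot \frac{1}{14424} = \frac{1}{11452656}$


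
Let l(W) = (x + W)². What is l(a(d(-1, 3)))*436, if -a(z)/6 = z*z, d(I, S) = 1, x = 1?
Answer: 10900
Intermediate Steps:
a(z) = -6*z² (a(z) = -6*z*z = -6*z²)
l(W) = (1 + W)²
l(a(d(-1, 3)))*436 = (1 - 6*1²)²*436 = (1 - 6*1)²*436 = (1 - 6)²*436 = (-5)²*436 = 25*436 = 10900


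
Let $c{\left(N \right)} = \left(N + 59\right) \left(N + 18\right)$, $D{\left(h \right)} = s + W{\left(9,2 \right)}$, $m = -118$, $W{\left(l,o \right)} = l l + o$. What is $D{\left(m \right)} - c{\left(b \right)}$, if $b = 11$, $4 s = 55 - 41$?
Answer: $- \frac{3887}{2} \approx -1943.5$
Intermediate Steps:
$s = \frac{7}{2}$ ($s = \frac{55 - 41}{4} = \frac{1}{4} \cdot 14 = \frac{7}{2} \approx 3.5$)
$W{\left(l,o \right)} = o + l^{2}$ ($W{\left(l,o \right)} = l^{2} + o = o + l^{2}$)
$D{\left(h \right)} = \frac{173}{2}$ ($D{\left(h \right)} = \frac{7}{2} + \left(2 + 9^{2}\right) = \frac{7}{2} + \left(2 + 81\right) = \frac{7}{2} + 83 = \frac{173}{2}$)
$c{\left(N \right)} = \left(18 + N\right) \left(59 + N\right)$ ($c{\left(N \right)} = \left(59 + N\right) \left(18 + N\right) = \left(18 + N\right) \left(59 + N\right)$)
$D{\left(m \right)} - c{\left(b \right)} = \frac{173}{2} - \left(1062 + 11^{2} + 77 \cdot 11\right) = \frac{173}{2} - \left(1062 + 121 + 847\right) = \frac{173}{2} - 2030 = - \frac{3887}{2}$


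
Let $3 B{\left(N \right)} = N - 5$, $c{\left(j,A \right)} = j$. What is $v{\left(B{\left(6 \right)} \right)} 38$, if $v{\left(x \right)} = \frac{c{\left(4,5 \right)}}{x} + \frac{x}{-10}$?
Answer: $\frac{6821}{15} \approx 454.73$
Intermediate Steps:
$B{\left(N \right)} = - \frac{5}{3} + \frac{N}{3}$ ($B{\left(N \right)} = \frac{N - 5}{3} = \frac{-5 + N}{3} = - \frac{5}{3} + \frac{N}{3}$)
$v{\left(x \right)} = \frac{4}{x} - \frac{x}{10}$ ($v{\left(x \right)} = \frac{4}{x} + \frac{x}{-10} = \frac{4}{x} + x \left(- \frac{1}{10}\right) = \frac{4}{x} - \frac{x}{10}$)
$v{\left(B{\left(6 \right)} \right)} 38 = \left(\frac{4}{- \frac{5}{3} + \frac{1}{3} \cdot 6} - \frac{- \frac{5}{3} + \frac{1}{3} \cdot 6}{10}\right) 38 = \left(\frac{4}{- \frac{5}{3} + 2} - \frac{- \frac{5}{3} + 2}{10}\right) 38 = \left(4 \frac{1}{\frac{1}{3}} - \frac{1}{30}\right) 38 = \left(4 \cdot 3 - \frac{1}{30}\right) 38 = \left(12 - \frac{1}{30}\right) 38 = \frac{359}{30} \cdot 38 = \frac{6821}{15}$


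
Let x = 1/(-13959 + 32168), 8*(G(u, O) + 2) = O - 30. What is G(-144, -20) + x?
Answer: -600893/72836 ≈ -8.2499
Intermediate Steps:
G(u, O) = -23/4 + O/8 (G(u, O) = -2 + (O - 30)/8 = -2 + (-30 + O)/8 = -2 + (-15/4 + O/8) = -23/4 + O/8)
x = 1/18209 ≈ 5.4918e-5
G(-144, -20) + x = (-23/4 + (⅛)*(-20)) + 1/18209 = (-23/4 - 5/2) + 1/18209 = -33/4 + 1/18209 = -600893/72836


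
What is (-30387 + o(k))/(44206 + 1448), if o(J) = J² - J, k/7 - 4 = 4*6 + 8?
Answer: 1565/2174 ≈ 0.71987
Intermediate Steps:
k = 252 (k = 28 + 7*(4*6 + 8) = 28 + 7*(24 + 8) = 28 + 7*32 = 28 + 224 = 252)
(-30387 + o(k))/(44206 + 1448) = (-30387 + 252*(-1 + 252))/(44206 + 1448) = (-30387 + 252*251)/45654 = (-30387 + 63252)*(1/45654) = 32865*(1/45654) = 1565/2174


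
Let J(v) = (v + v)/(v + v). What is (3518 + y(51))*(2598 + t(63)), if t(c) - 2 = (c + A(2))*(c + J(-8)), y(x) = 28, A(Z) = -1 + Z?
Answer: 23744016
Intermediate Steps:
J(v) = 1 (J(v) = (2*v)/((2*v)) = (2*v)*(1/(2*v)) = 1)
t(c) = 2 + (1 + c)² (t(c) = 2 + (c + (-1 + 2))*(c + 1) = 2 + (c + 1)*(1 + c) = 2 + (1 + c)*(1 + c) = 2 + (1 + c)²)
(3518 + y(51))*(2598 + t(63)) = (3518 + 28)*(2598 + (3 + 63² + 2*63)) = 3546*(2598 + (3 + 3969 + 126)) = 3546*(2598 + 4098) = 3546*6696 = 23744016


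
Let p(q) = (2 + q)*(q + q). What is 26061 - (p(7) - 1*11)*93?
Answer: 15366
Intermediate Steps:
p(q) = 2*q*(2 + q) (p(q) = (2 + q)*(2*q) = 2*q*(2 + q))
26061 - (p(7) - 1*11)*93 = 26061 - (2*7*(2 + 7) - 1*11)*93 = 26061 - (2*7*9 - 11)*93 = 26061 - (126 - 11)*93 = 26061 - 115*93 = 26061 - 1*10695 = 26061 - 10695 = 15366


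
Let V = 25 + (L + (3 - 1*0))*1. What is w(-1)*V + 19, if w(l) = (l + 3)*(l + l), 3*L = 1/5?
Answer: -1399/15 ≈ -93.267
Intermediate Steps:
L = 1/15 (L = (1/3)/5 = (1/3)*(1/5) = 1/15 ≈ 0.066667)
w(l) = 2*l*(3 + l) (w(l) = (3 + l)*(2*l) = 2*l*(3 + l))
V = 421/15 (V = 25 + (1/15 + (3 - 1*0))*1 = 25 + (1/15 + (3 + 0))*1 = 25 + (1/15 + 3)*1 = 25 + (46/15)*1 = 25 + 46/15 = 421/15 ≈ 28.067)
w(-1)*V + 19 = (2*(-1)*(3 - 1))*(421/15) + 19 = (2*(-1)*2)*(421/15) + 19 = -4*421/15 + 19 = -1684/15 + 19 = -1399/15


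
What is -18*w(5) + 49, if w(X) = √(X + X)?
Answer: 49 - 18*√10 ≈ -7.9210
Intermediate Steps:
w(X) = √2*√X (w(X) = √(2*X) = √2*√X)
-18*w(5) + 49 = -18*√2*√5 + 49 = -18*√10 + 49 = 49 - 18*√10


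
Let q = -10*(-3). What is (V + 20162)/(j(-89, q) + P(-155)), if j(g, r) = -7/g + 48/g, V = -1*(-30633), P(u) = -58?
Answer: -4520755/5203 ≈ -868.88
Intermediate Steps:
V = 30633
q = 30
j(g, r) = 41/g
(V + 20162)/(j(-89, q) + P(-155)) = (30633 + 20162)/(41/(-89) - 58) = 50795/(41*(-1/89) - 58) = 50795/(-41/89 - 58) = 50795/(-5203/89) = 50795*(-89/5203) = -4520755/5203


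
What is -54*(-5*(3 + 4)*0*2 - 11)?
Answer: 594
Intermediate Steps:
-54*(-5*(3 + 4)*0*2 - 11) = -54*(-35*0*2 - 11) = -54*(-5*0*2 - 11) = -54*(0*2 - 11) = -54*(0 - 11) = -54*(-11) = 594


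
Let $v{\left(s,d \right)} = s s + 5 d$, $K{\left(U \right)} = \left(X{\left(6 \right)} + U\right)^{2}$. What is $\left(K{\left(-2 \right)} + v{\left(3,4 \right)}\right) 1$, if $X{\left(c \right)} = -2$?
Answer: $45$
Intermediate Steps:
$K{\left(U \right)} = \left(-2 + U\right)^{2}$
$v{\left(s,d \right)} = s^{2} + 5 d$
$\left(K{\left(-2 \right)} + v{\left(3,4 \right)}\right) 1 = \left(\left(-2 - 2\right)^{2} + \left(3^{2} + 5 \cdot 4\right)\right) 1 = \left(\left(-4\right)^{2} + \left(9 + 20\right)\right) 1 = \left(16 + 29\right) 1 = 45 \cdot 1 = 45$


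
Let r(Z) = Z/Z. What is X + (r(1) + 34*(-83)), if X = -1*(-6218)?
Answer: 3397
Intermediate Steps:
r(Z) = 1
X = 6218
X + (r(1) + 34*(-83)) = 6218 + (1 + 34*(-83)) = 6218 + (1 - 2822) = 6218 - 2821 = 3397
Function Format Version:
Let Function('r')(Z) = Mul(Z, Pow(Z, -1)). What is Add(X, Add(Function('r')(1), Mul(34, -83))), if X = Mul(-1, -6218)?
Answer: 3397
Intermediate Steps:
Function('r')(Z) = 1
X = 6218
Add(X, Add(Function('r')(1), Mul(34, -83))) = Add(6218, Add(1, Mul(34, -83))) = Add(6218, Add(1, -2822)) = Add(6218, -2821) = 3397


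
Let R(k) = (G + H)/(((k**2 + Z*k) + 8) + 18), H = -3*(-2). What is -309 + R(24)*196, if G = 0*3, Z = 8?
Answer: -122085/397 ≈ -307.52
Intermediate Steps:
H = 6
G = 0
R(k) = 6/(26 + k**2 + 8*k) (R(k) = (0 + 6)/(((k**2 + 8*k) + 8) + 18) = 6/((8 + k**2 + 8*k) + 18) = 6/(26 + k**2 + 8*k))
-309 + R(24)*196 = -309 + (6/(26 + 24**2 + 8*24))*196 = -309 + (6/(26 + 576 + 192))*196 = -309 + (6/794)*196 = -309 + (6*(1/794))*196 = -309 + (3/397)*196 = -309 + 588/397 = -122085/397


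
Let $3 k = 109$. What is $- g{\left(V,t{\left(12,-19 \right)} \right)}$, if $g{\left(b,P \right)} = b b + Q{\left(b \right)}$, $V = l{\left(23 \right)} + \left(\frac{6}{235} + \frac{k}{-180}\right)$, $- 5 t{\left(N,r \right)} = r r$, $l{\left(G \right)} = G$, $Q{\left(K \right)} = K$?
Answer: $- \frac{14009987437}{25765776} \approx -543.74$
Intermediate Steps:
$k = \frac{109}{3}$ ($k = \frac{1}{3} \cdot 109 = \frac{109}{3} \approx 36.333$)
$t{\left(N,r \right)} = - \frac{r^{2}}{5}$ ($t{\left(N,r \right)} = - \frac{r r}{5} = - \frac{r^{2}}{5}$)
$V = \frac{115853}{5076}$ ($V = 23 + \left(\frac{6}{235} + \frac{109}{3 \left(-180\right)}\right) = 23 + \left(6 \cdot \frac{1}{235} + \frac{109}{3} \left(- \frac{1}{180}\right)\right) = 23 + \left(\frac{6}{235} - \frac{109}{540}\right) = 23 - \frac{895}{5076} = \frac{115853}{5076} \approx 22.824$)
$g{\left(b,P \right)} = b + b^{2}$ ($g{\left(b,P \right)} = b b + b = b^{2} + b = b + b^{2}$)
$- g{\left(V,t{\left(12,-19 \right)} \right)} = - \frac{115853 \left(1 + \frac{115853}{5076}\right)}{5076} = - \frac{115853 \cdot 120929}{5076 \cdot 5076} = \left(-1\right) \frac{14009987437}{25765776} = - \frac{14009987437}{25765776}$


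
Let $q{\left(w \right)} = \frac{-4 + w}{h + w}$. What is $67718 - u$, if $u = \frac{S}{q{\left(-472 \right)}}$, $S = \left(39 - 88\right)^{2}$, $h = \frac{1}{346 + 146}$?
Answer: $\frac{2185920919}{33456} \approx 65337.0$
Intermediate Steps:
$h = \frac{1}{492} \approx 0.0020325$
$S = 2401$ ($S = \left(-49\right)^{2} = 2401$)
$q{\left(w \right)} = \frac{-4 + w}{\frac{1}{492} + w}$
$u = \frac{79652489}{33456}$ ($u = \frac{2401}{492 \frac{1}{1 + 492 \left(-472\right)} \left(-4 - 472\right)} = \frac{2401}{492 \frac{1}{1 - 232224} \left(-476\right)} = \frac{2401}{492 \frac{1}{-232223} \left(-476\right)} = \frac{2401}{492 \left(- \frac{1}{232223}\right) \left(-476\right)} = \frac{2401}{\frac{234192}{232223}} = 2401 \cdot \frac{232223}{234192} = \frac{79652489}{33456} \approx 2380.8$)
$67718 - u = 67718 - \frac{79652489}{33456} = \frac{2185920919}{33456}$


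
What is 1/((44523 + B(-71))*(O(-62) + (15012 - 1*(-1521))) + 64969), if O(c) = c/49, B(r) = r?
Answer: 49/36011748341 ≈ 1.3607e-9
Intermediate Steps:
O(c) = c/49 (O(c) = c*(1/49) = c/49)
1/((44523 + B(-71))*(O(-62) + (15012 - 1*(-1521))) + 64969) = 1/((44523 - 71)*((1/49)*(-62) + (15012 - 1*(-1521))) + 64969) = 1/(44452*(-62/49 + (15012 + 1521)) + 64969) = 1/(44452*(-62/49 + 16533) + 64969) = 1/(44452*(810055/49) + 64969) = 1/(36008564860/49 + 64969) = 1/(36011748341/49) = 49/36011748341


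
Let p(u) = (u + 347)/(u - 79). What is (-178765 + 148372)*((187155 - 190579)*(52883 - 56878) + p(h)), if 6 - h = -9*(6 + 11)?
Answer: -16629695683029/40 ≈ -4.1574e+11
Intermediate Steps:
h = 159 (h = 6 - (-9)*(6 + 11) = 6 - (-9)*17 = 6 - 1*(-153) = 6 + 153 = 159)
p(u) = (347 + u)/(-79 + u)
(-178765 + 148372)*((187155 - 190579)*(52883 - 56878) + p(h)) = (-178765 + 148372)*((187155 - 190579)*(52883 - 56878) + (347 + 159)/(-79 + 159)) = -30393*(-3424*(-3995) + 506/80) = -30393*(13678880 + (1/80)*506) = -30393*(13678880 + 253/40) = -30393*547155453/40 = -16629695683029/40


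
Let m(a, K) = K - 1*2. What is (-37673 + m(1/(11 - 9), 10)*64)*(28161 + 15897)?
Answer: -1637239338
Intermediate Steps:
m(a, K) = -2 + K (m(a, K) = K - 2 = -2 + K)
(-37673 + m(1/(11 - 9), 10)*64)*(28161 + 15897) = (-37673 + (-2 + 10)*64)*(28161 + 15897) = (-37673 + 8*64)*44058 = (-37673 + 512)*44058 = -37161*44058 = -1637239338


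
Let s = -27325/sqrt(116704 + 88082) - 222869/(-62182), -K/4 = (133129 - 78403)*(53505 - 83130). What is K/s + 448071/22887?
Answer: -10029168332159949413012757173/1567676473148570400219 - 146823245207549488350000*sqrt(22754)/205489116941744711 ≈ -1.1418e+8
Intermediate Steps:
K = 6485031000 (K = -4*(133129 - 78403)*(53505 - 83130) = -218904*(-29625) = -4*(-1621257750) = 6485031000)
s = 222869/62182 - 27325*sqrt(22754)/68262 (s = -27325*sqrt(22754)/68262 - 222869*(-1/62182) = -27325*sqrt(22754)/68262 + 222869/62182 = 222869/62182 - 27325*sqrt(22754)/68262 ≈ -56.798)
K/s + 448071/22887 = 6485031000/(222869/62182 - 27325*sqrt(22754)/68262) + 448071/22887 = 6485031000/(222869/62182 - 27325*sqrt(22754)/68262) + 448071*(1/22887) = 6485031000/(222869/62182 - 27325*sqrt(22754)/68262) + 149357/7629 = 149357/7629 + 6485031000/(222869/62182 - 27325*sqrt(22754)/68262)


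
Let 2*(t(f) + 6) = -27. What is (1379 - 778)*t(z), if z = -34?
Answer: -23439/2 ≈ -11720.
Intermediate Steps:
t(f) = -39/2 (t(f) = -6 + (½)*(-27) = -6 - 27/2 = -39/2)
(1379 - 778)*t(z) = (1379 - 778)*(-39/2) = 601*(-39/2) = -23439/2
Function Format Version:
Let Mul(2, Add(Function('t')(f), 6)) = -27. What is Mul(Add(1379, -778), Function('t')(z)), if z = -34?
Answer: Rational(-23439, 2) ≈ -11720.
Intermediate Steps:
Function('t')(f) = Rational(-39, 2) (Function('t')(f) = Add(-6, Mul(Rational(1, 2), -27)) = Add(-6, Rational(-27, 2)) = Rational(-39, 2))
Mul(Add(1379, -778), Function('t')(z)) = Mul(Add(1379, -778), Rational(-39, 2)) = Mul(601, Rational(-39, 2)) = Rational(-23439, 2)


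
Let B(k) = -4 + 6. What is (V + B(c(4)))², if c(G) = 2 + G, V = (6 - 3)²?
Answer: 121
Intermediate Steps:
V = 9 (V = 3² = 9)
B(k) = 2
(V + B(c(4)))² = (9 + 2)² = 11² = 121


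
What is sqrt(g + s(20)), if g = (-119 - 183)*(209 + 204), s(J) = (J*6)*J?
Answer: I*sqrt(122326) ≈ 349.75*I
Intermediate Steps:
s(J) = 6*J**2 (s(J) = (6*J)*J = 6*J**2)
g = -124726 (g = -302*413 = -124726)
sqrt(g + s(20)) = sqrt(-124726 + 6*20**2) = sqrt(-124726 + 6*400) = sqrt(-124726 + 2400) = sqrt(-122326) = I*sqrt(122326)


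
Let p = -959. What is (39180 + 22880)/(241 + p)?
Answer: -31030/359 ≈ -86.435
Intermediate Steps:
(39180 + 22880)/(241 + p) = (39180 + 22880)/(241 - 959) = 62060/(-718) = 62060*(-1/718) = -31030/359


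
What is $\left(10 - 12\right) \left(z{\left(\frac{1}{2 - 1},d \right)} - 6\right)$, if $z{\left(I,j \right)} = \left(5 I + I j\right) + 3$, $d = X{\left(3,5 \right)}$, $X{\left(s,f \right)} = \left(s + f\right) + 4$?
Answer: $-28$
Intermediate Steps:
$X{\left(s,f \right)} = 4 + f + s$ ($X{\left(s,f \right)} = \left(f + s\right) + 4 = 4 + f + s$)
$d = 12$ ($d = 4 + 5 + 3 = 12$)
$z{\left(I,j \right)} = 3 + 5 I + I j$
$\left(10 - 12\right) \left(z{\left(\frac{1}{2 - 1},d \right)} - 6\right) = \left(10 - 12\right) \left(\left(3 + \frac{5}{2 - 1} + \frac{1}{2 - 1} \cdot 12\right) - 6\right) = - 2 \left(\left(3 + \frac{5}{1} + 1^{-1} \cdot 12\right) - 6\right) = - 2 \left(\left(3 + 5 \cdot 1 + 1 \cdot 12\right) - 6\right) = - 2 \left(\left(3 + 5 + 12\right) - 6\right) = - 2 \left(20 - 6\right) = \left(-2\right) 14 = -28$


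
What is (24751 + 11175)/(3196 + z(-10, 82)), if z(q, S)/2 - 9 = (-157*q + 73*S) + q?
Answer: 17963/9153 ≈ 1.9625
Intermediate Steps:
z(q, S) = 18 - 312*q + 146*S (z(q, S) = 18 + 2*((-157*q + 73*S) + q) = 18 + 2*(-156*q + 73*S) = 18 + (-312*q + 146*S) = 18 - 312*q + 146*S)
(24751 + 11175)/(3196 + z(-10, 82)) = (24751 + 11175)/(3196 + (18 - 312*(-10) + 146*82)) = 35926/(3196 + (18 + 3120 + 11972)) = 35926/(3196 + 15110) = 35926/18306 = 35926*(1/18306) = 17963/9153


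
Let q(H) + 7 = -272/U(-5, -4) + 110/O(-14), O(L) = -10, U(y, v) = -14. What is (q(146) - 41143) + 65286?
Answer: 169011/7 ≈ 24144.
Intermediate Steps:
q(H) = 10/7 (q(H) = -7 + (-272/(-14) + 110/(-10)) = -7 + (-272*(-1/14) + 110*(-⅒)) = -7 + (136/7 - 11) = -7 + 59/7 = 10/7)
(q(146) - 41143) + 65286 = (10/7 - 41143) + 65286 = -287991/7 + 65286 = 169011/7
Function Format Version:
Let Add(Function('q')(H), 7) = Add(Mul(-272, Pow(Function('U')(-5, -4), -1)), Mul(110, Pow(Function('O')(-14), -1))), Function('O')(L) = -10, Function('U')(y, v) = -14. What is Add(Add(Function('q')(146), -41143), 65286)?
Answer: Rational(169011, 7) ≈ 24144.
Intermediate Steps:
Function('q')(H) = Rational(10, 7) (Function('q')(H) = Add(-7, Add(Mul(-272, Pow(-14, -1)), Mul(110, Pow(-10, -1)))) = Add(-7, Add(Mul(-272, Rational(-1, 14)), Mul(110, Rational(-1, 10)))) = Add(-7, Add(Rational(136, 7), -11)) = Add(-7, Rational(59, 7)) = Rational(10, 7))
Add(Add(Function('q')(146), -41143), 65286) = Add(Add(Rational(10, 7), -41143), 65286) = Add(Rational(-287991, 7), 65286) = Rational(169011, 7)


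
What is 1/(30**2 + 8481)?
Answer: 1/9381 ≈ 0.00010660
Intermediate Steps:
1/(30**2 + 8481) = 1/(900 + 8481) = 1/9381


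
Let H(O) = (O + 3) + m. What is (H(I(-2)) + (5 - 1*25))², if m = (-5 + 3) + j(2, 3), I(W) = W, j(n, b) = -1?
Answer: 484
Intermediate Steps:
m = -3 (m = (-5 + 3) - 1 = -2 - 1 = -3)
H(O) = O (H(O) = (O + 3) - 3 = (3 + O) - 3 = O)
(H(I(-2)) + (5 - 1*25))² = (-2 + (5 - 1*25))² = (-2 + (5 - 25))² = (-2 - 20)² = (-22)² = 484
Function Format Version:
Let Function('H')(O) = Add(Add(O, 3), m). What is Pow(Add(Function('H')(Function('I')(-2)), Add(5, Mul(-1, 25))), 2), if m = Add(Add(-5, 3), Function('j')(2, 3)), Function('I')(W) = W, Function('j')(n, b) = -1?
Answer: 484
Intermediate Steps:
m = -3 (m = Add(Add(-5, 3), -1) = Add(-2, -1) = -3)
Function('H')(O) = O (Function('H')(O) = Add(Add(O, 3), -3) = Add(Add(3, O), -3) = O)
Pow(Add(Function('H')(Function('I')(-2)), Add(5, Mul(-1, 25))), 2) = Pow(Add(-2, Add(5, Mul(-1, 25))), 2) = Pow(Add(-2, Add(5, -25)), 2) = Pow(Add(-2, -20), 2) = Pow(-22, 2) = 484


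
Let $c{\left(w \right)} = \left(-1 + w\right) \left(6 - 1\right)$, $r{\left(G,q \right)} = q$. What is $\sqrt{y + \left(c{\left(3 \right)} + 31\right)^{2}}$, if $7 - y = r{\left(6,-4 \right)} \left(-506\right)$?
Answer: $4 i \sqrt{21} \approx 18.33 i$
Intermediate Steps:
$c{\left(w \right)} = -5 + 5 w$ ($c{\left(w \right)} = \left(-1 + w\right) 5 = -5 + 5 w$)
$y = -2017$ ($y = 7 - \left(-4\right) \left(-506\right) = 7 - 2024 = -2017$)
$\sqrt{y + \left(c{\left(3 \right)} + 31\right)^{2}} = \sqrt{-2017 + \left(\left(-5 + 5 \cdot 3\right) + 31\right)^{2}} = \sqrt{-2017 + \left(\left(-5 + 15\right) + 31\right)^{2}} = \sqrt{-2017 + \left(10 + 31\right)^{2}} = \sqrt{-2017 + 41^{2}} = \sqrt{-2017 + 1681} = \sqrt{-336} = 4 i \sqrt{21}$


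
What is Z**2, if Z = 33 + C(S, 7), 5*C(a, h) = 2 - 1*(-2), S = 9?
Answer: 28561/25 ≈ 1142.4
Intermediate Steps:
C(a, h) = 4/5 (C(a, h) = (2 - 1*(-2))/5 = (2 + 2)/5 = (1/5)*4 = 4/5)
Z = 169/5 (Z = 33 + 4/5 = 169/5 ≈ 33.800)
Z**2 = (169/5)**2 = 28561/25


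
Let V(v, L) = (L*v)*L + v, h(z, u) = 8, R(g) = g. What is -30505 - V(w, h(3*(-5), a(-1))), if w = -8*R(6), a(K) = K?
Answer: -27385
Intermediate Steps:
w = -48 (w = -8*6 = -48)
V(v, L) = v + v*L**2 (V(v, L) = v*L**2 + v = v + v*L**2)
-30505 - V(w, h(3*(-5), a(-1))) = -30505 - (-48)*(1 + 8**2) = -30505 - (-48)*(1 + 64) = -30505 - (-48)*65 = -30505 - 1*(-3120) = -30505 + 3120 = -27385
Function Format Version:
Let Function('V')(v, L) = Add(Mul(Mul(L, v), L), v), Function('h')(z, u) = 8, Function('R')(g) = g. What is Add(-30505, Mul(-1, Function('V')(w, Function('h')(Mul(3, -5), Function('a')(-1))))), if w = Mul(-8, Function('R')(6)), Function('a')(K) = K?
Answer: -27385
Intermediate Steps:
w = -48 (w = Mul(-8, 6) = -48)
Function('V')(v, L) = Add(v, Mul(v, Pow(L, 2))) (Function('V')(v, L) = Add(Mul(v, Pow(L, 2)), v) = Add(v, Mul(v, Pow(L, 2))))
Add(-30505, Mul(-1, Function('V')(w, Function('h')(Mul(3, -5), Function('a')(-1))))) = Add(-30505, Mul(-1, Mul(-48, Add(1, Pow(8, 2))))) = Add(-30505, Mul(-1, Mul(-48, Add(1, 64)))) = Add(-30505, Mul(-1, Mul(-48, 65))) = Add(-30505, Mul(-1, -3120)) = Add(-30505, 3120) = -27385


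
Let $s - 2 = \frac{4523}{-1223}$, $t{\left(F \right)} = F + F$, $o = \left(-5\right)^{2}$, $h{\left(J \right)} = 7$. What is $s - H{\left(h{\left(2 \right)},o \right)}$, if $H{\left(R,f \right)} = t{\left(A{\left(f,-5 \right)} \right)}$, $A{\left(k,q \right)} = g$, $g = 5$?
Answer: $- \frac{14307}{1223} \approx -11.698$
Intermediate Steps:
$o = 25$
$A{\left(k,q \right)} = 5$
$t{\left(F \right)} = 2 F$
$H{\left(R,f \right)} = 10$ ($H{\left(R,f \right)} = 2 \cdot 5 = 10$)
$s = - \frac{2077}{1223}$ ($s = 2 + \frac{4523}{-1223} = 2 + 4523 \left(- \frac{1}{1223}\right) = 2 - \frac{4523}{1223} = - \frac{2077}{1223} \approx -1.6983$)
$s - H{\left(h{\left(2 \right)},o \right)} = - \frac{2077}{1223} - 10 = - \frac{14307}{1223}$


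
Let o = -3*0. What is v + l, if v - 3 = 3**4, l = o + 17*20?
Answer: 424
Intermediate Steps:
o = 0
l = 340 (l = 0 + 17*20 = 0 + 340 = 340)
v = 84 (v = 3 + 3**4 = 3 + 81 = 84)
v + l = 84 + 340 = 424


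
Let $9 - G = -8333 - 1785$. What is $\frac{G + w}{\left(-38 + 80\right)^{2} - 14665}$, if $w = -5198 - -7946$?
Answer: $- \frac{12875}{12901} \approx -0.99798$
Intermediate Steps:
$w = 2748$ ($w = -5198 + 7946 = 2748$)
$G = 10127$ ($G = 9 - \left(-8333 - 1785\right) = 9 - -10118 = 9 + 10118 = 10127$)
$\frac{G + w}{\left(-38 + 80\right)^{2} - 14665} = \frac{10127 + 2748}{\left(-38 + 80\right)^{2} - 14665} = \frac{12875}{42^{2} - 14665} = \frac{12875}{1764 - 14665} = \frac{12875}{-12901} = 12875 \left(- \frac{1}{12901}\right) = - \frac{12875}{12901}$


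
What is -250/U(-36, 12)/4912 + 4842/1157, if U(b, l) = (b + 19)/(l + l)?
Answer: 25704273/6038383 ≈ 4.2568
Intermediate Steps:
U(b, l) = (19 + b)/(2*l) (U(b, l) = (19 + b)/((2*l)) = (19 + b)*(1/(2*l)) = (19 + b)/(2*l))
-250/U(-36, 12)/4912 + 4842/1157 = -250*24/(19 - 36)/4912 + 4842/1157 = -250/((1/2)*(1/12)*(-17))*(1/4912) + 4842*(1/1157) = -250/(-17/24)*(1/4912) + 4842/1157 = -250*(-24/17)*(1/4912) + 4842/1157 = (6000/17)*(1/4912) + 4842/1157 = 375/5219 + 4842/1157 = 25704273/6038383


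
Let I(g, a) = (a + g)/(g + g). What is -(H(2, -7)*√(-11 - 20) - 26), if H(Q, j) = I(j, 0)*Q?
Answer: 26 - I*√31 ≈ 26.0 - 5.5678*I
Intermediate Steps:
I(g, a) = (a + g)/(2*g) (I(g, a) = (a + g)/((2*g)) = (a + g)*(1/(2*g)) = (a + g)/(2*g))
H(Q, j) = Q/2 (H(Q, j) = ((0 + j)/(2*j))*Q = (j/(2*j))*Q = Q/2)
-(H(2, -7)*√(-11 - 20) - 26) = -(((½)*2)*√(-11 - 20) - 26) = -(1*√(-31) - 26) = -(1*(I*√31) - 26) = -(I*√31 - 26) = -(-26 + I*√31) = 26 - I*√31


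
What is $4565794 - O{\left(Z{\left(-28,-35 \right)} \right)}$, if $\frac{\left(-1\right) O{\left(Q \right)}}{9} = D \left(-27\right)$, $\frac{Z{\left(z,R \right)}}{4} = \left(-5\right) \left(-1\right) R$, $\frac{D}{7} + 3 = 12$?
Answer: $4550485$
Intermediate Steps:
$D = 63$ ($D = -21 + 7 \cdot 12 = -21 + 84 = 63$)
$Z{\left(z,R \right)} = 20 R$ ($Z{\left(z,R \right)} = 4 \left(-5\right) \left(-1\right) R = 4 \cdot 5 R = 20 R$)
$O{\left(Q \right)} = 15309$ ($O{\left(Q \right)} = - 9 \cdot 63 \left(-27\right) = \left(-9\right) \left(-1701\right) = 15309$)
$4565794 - O{\left(Z{\left(-28,-35 \right)} \right)} = 4565794 - 15309 = 4550485$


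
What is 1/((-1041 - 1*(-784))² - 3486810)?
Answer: -1/3420761 ≈ -2.9233e-7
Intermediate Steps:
1/((-1041 - 1*(-784))² - 3486810) = 1/((-1041 + 784)² - 3486810) = 1/((-257)² - 3486810) = 1/(66049 - 3486810) = 1/(-3420761) = -1/3420761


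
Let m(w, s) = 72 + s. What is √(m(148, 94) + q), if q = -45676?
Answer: I*√45510 ≈ 213.33*I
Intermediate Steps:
√(m(148, 94) + q) = √((72 + 94) - 45676) = √(166 - 45676) = √(-45510) = I*√45510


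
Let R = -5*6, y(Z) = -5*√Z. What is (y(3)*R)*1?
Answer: 150*√3 ≈ 259.81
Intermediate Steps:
R = -30
(y(3)*R)*1 = (-5*√3*(-30))*1 = (150*√3)*1 = 150*√3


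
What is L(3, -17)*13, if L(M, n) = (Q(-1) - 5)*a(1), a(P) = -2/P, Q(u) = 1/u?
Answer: 156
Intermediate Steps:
L(M, n) = 12 (L(M, n) = (1/(-1) - 5)*(-2/1) = (-1 - 5)*(-2*1) = -6*(-2) = 12)
L(3, -17)*13 = 12*13 = 156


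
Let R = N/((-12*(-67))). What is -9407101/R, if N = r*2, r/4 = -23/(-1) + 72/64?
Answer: -7563309204/193 ≈ -3.9188e+7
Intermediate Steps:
r = 193/2 (r = 4*(-23/(-1) + 72/64) = 4*(-23*(-1) + 72*(1/64)) = 4*(23 + 9/8) = 4*(193/8) = 193/2 ≈ 96.500)
N = 193 (N = (193/2)*2 = 193)
R = 193/804 (R = 193/((-12*(-67))) = 193/804 ≈ 0.24005)
-9407101/R = -9407101/193/804 = -9407101*804/193 = -7563309204/193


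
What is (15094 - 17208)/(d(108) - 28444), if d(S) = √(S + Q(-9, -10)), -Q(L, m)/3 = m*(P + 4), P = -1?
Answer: 4295044/57790067 + 453*√22/57790067 ≈ 0.074358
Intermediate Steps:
Q(L, m) = -9*m (Q(L, m) = -3*m*(-1 + 4) = -3*m*3 = -9*m)
d(S) = √(90 + S) (d(S) = √(S - 9*(-10)) = √(S + 90) = √(90 + S))
(15094 - 17208)/(d(108) - 28444) = (15094 - 17208)/(√(90 + 108) - 28444) = -2114/(√198 - 28444) = -2114/(3*√22 - 28444) = -2114/(-28444 + 3*√22)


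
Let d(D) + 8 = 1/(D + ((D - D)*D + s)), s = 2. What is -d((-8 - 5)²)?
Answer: 1367/171 ≈ 7.9941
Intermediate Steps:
d(D) = -8 + 1/(2 + D) (d(D) = -8 + 1/(D + ((D - D)*D + 2)) = -8 + 1/(D + (0*D + 2)) = -8 + 1/(D + (0 + 2)) = -8 + 1/(D + 2) = -8 + 1/(2 + D))
-d((-8 - 5)²) = -(-15 - 8*(-8 - 5)²)/(2 + (-8 - 5)²) = -(-15 - 8*(-13)²)/(2 + (-13)²) = -(-15 - 8*169)/(2 + 169) = -(-15 - 1352)/171 = -(-1367)/171 = -1*(-1367/171) = 1367/171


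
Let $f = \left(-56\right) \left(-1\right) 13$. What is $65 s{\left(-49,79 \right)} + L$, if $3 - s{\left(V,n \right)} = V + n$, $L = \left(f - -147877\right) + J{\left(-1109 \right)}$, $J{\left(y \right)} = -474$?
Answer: $146376$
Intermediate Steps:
$f = 728$ ($f = 56 \cdot 13 = 728$)
$L = 148131$ ($L = \left(728 - -147877\right) - 474 = \left(728 + 147877\right) - 474 = 148605 - 474 = 148131$)
$s{\left(V,n \right)} = 3 - V - n$ ($s{\left(V,n \right)} = 3 - \left(V + n\right) = 3 - V - n$)
$65 s{\left(-49,79 \right)} + L = 65 \left(3 - -49 - 79\right) + 148131 = 65 \left(3 + 49 - 79\right) + 148131 = 65 \left(-27\right) + 148131 = -1755 + 148131 = 146376$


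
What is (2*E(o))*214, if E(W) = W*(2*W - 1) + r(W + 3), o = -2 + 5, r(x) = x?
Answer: 8988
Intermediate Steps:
o = 3
E(W) = 3 + W + W*(-1 + 2*W) (E(W) = W*(2*W - 1) + (W + 3) = W*(-1 + 2*W) + (3 + W) = 3 + W + W*(-1 + 2*W))
(2*E(o))*214 = (2*(3 + 2*3²))*214 = (2*(3 + 2*9))*214 = (2*(3 + 18))*214 = (2*21)*214 = 42*214 = 8988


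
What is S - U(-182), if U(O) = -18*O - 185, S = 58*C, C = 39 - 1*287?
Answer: -17475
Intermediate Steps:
C = -248 (C = 39 - 287 = -248)
S = -14384 (S = 58*(-248) = -14384)
U(O) = -185 - 18*O
S - U(-182) = -14384 - (-185 - 18*(-182)) = -14384 - (-185 + 3276) = -14384 - 1*3091 = -14384 - 3091 = -17475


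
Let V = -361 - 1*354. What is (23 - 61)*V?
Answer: 27170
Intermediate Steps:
V = -715 (V = -361 - 354 = -715)
(23 - 61)*V = (23 - 61)*(-715) = -38*(-715) = 27170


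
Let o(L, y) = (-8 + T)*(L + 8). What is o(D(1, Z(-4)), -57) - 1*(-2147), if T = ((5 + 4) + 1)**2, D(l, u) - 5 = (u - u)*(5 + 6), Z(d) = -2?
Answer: 3343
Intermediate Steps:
D(l, u) = 5 (D(l, u) = 5 + (u - u)*(5 + 6) = 5 + 0*11 = 5 + 0 = 5)
T = 100 (T = (9 + 1)**2 = 10**2 = 100)
o(L, y) = 736 + 92*L (o(L, y) = (-8 + 100)*(L + 8) = 92*(8 + L) = 736 + 92*L)
o(D(1, Z(-4)), -57) - 1*(-2147) = (736 + 92*5) - 1*(-2147) = (736 + 460) + 2147 = 1196 + 2147 = 3343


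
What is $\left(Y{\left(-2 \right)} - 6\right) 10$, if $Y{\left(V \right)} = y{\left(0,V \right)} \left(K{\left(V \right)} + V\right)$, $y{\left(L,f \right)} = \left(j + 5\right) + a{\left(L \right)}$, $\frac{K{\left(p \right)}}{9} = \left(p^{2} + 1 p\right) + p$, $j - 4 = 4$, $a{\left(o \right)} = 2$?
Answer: $-360$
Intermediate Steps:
$j = 8$ ($j = 4 + 4 = 8$)
$K{\left(p \right)} = 9 p^{2} + 18 p$ ($K{\left(p \right)} = 9 \left(\left(p^{2} + 1 p\right) + p\right) = 9 \left(\left(p^{2} + p\right) + p\right) = 9 \left(\left(p + p^{2}\right) + p\right) = 9 \left(p^{2} + 2 p\right) = 9 p^{2} + 18 p$)
$y{\left(L,f \right)} = 15$ ($y{\left(L,f \right)} = \left(8 + 5\right) + 2 = 13 + 2 = 15$)
$Y{\left(V \right)} = 15 V + 135 V \left(2 + V\right)$ ($Y{\left(V \right)} = 15 \left(9 V \left(2 + V\right) + V\right) = 15 \left(V + 9 V \left(2 + V\right)\right) = 15 V + 135 V \left(2 + V\right)$)
$\left(Y{\left(-2 \right)} - 6\right) 10 = \left(15 \left(-2\right) \left(19 + 9 \left(-2\right)\right) - 6\right) 10 = \left(15 \left(-2\right) \left(19 - 18\right) - 6\right) 10 = \left(15 \left(-2\right) 1 - 6\right) 10 = \left(-30 - 6\right) 10 = \left(-36\right) 10 = -360$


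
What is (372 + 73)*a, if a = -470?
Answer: -209150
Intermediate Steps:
(372 + 73)*a = (372 + 73)*(-470) = 445*(-470) = -209150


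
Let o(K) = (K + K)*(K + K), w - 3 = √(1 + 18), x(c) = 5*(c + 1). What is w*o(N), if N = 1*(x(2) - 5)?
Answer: 1200 + 400*√19 ≈ 2943.6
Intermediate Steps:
x(c) = 5 + 5*c (x(c) = 5*(1 + c) = 5 + 5*c)
w = 3 + √19 (w = 3 + √(1 + 18) = 3 + √19 ≈ 7.3589)
N = 10 (N = 1*((5 + 5*2) - 5) = 1*((5 + 10) - 5) = 1*(15 - 5) = 1*10 = 10)
o(K) = 4*K² (o(K) = (2*K)*(2*K) = 4*K²)
w*o(N) = (3 + √19)*(4*10²) = (3 + √19)*(4*100) = (3 + √19)*400 = 1200 + 400*√19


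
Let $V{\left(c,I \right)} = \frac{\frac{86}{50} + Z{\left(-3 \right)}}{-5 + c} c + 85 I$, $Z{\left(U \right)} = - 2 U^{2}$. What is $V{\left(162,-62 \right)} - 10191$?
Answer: $- \frac{60750359}{3925} \approx -15478.0$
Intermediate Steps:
$V{\left(c,I \right)} = 85 I - \frac{407 c}{25 \left(-5 + c\right)}$ ($V{\left(c,I \right)} = \frac{\frac{86}{50} - 2 \left(-3\right)^{2}}{-5 + c} c + 85 I = \frac{86 \cdot \frac{1}{50} - 18}{-5 + c} c + 85 I = \frac{\frac{43}{25} - 18}{-5 + c} c + 85 I = - \frac{407}{25 \left(-5 + c\right)} c + 85 I = - \frac{407 c}{25 \left(-5 + c\right)} + 85 I = 85 I - \frac{407 c}{25 \left(-5 + c\right)}$)
$V{\left(162,-62 \right)} - 10191 = \frac{\left(-10625\right) \left(-62\right) - 65934 + 2125 \left(-62\right) 162}{25 \left(-5 + 162\right)} - 10191 = \frac{658750 - 65934 - 21343500}{25 \cdot 157} - 10191 = \frac{1}{25} \cdot \frac{1}{157} \left(-20750684\right) - 10191 = - \frac{20750684}{3925} - 10191 = - \frac{60750359}{3925}$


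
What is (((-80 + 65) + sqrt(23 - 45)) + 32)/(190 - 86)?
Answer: 17/104 + I*sqrt(22)/104 ≈ 0.16346 + 0.0451*I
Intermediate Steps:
(((-80 + 65) + sqrt(23 - 45)) + 32)/(190 - 86) = ((-15 + sqrt(-22)) + 32)/104 = ((-15 + I*sqrt(22)) + 32)*(1/104) = (17 + I*sqrt(22))*(1/104) = 17/104 + I*sqrt(22)/104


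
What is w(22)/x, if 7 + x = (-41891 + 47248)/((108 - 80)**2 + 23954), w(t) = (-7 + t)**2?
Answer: -5566050/167809 ≈ -33.169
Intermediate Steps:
x = -167809/24738 (x = -7 + (-41891 + 47248)/((108 - 80)**2 + 23954) = -7 + 5357/(28**2 + 23954) = -7 + 5357/(784 + 23954) = -7 + 5357/24738 = -167809/24738 ≈ -6.7834)
w(22)/x = (-7 + 22)**2/(-167809/24738) = 15**2*(-24738/167809) = 225*(-24738/167809) = -5566050/167809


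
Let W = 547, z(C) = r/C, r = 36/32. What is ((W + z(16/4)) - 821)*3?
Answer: -26277/32 ≈ -821.16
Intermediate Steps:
r = 9/8 (r = 36*(1/32) = 9/8 ≈ 1.1250)
z(C) = 9/(8*C)
((W + z(16/4)) - 821)*3 = ((547 + 9/(8*((16/4)))) - 821)*3 = ((547 + 9/(8*((16*(¼))))) - 821)*3 = ((547 + (9/8)/4) - 821)*3 = ((547 + (9/8)*(¼)) - 821)*3 = ((547 + 9/32) - 821)*3 = (17513/32 - 821)*3 = -8759/32*3 = -26277/32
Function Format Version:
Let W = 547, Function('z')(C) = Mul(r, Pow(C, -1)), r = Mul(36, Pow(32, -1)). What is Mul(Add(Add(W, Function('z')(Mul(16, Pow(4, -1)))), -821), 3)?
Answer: Rational(-26277, 32) ≈ -821.16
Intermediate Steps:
r = Rational(9, 8) (r = Mul(36, Rational(1, 32)) = Rational(9, 8) ≈ 1.1250)
Function('z')(C) = Mul(Rational(9, 8), Pow(C, -1))
Mul(Add(Add(W, Function('z')(Mul(16, Pow(4, -1)))), -821), 3) = Mul(Add(Add(547, Mul(Rational(9, 8), Pow(Mul(16, Pow(4, -1)), -1))), -821), 3) = Mul(Add(Add(547, Mul(Rational(9, 8), Pow(Mul(16, Rational(1, 4)), -1))), -821), 3) = Mul(Add(Add(547, Mul(Rational(9, 8), Pow(4, -1))), -821), 3) = Mul(Add(Add(547, Mul(Rational(9, 8), Rational(1, 4))), -821), 3) = Mul(Add(Add(547, Rational(9, 32)), -821), 3) = Mul(Add(Rational(17513, 32), -821), 3) = Mul(Rational(-8759, 32), 3) = Rational(-26277, 32)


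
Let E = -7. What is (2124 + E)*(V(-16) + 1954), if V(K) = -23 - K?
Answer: 4121799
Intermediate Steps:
(2124 + E)*(V(-16) + 1954) = (2124 - 7)*((-23 - 1*(-16)) + 1954) = 2117*((-23 + 16) + 1954) = 2117*(-7 + 1954) = 2117*1947 = 4121799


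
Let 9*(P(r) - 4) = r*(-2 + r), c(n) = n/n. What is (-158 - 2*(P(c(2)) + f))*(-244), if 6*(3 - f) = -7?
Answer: 382348/9 ≈ 42483.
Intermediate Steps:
f = 25/6 (f = 3 - 1/6*(-7) = 3 + 7/6 = 25/6 ≈ 4.1667)
c(n) = 1
P(r) = 4 + r*(-2 + r)/9 (P(r) = 4 + (r*(-2 + r))/9 = 4 + r*(-2 + r)/9)
(-158 - 2*(P(c(2)) + f))*(-244) = (-158 - 2*((4 - 2/9*1 + (1/9)*1**2) + 25/6))*(-244) = (-158 - 2*((4 - 2/9 + (1/9)*1) + 25/6))*(-244) = (-158 - 2*((4 - 2/9 + 1/9) + 25/6))*(-244) = (-158 - 2*(35/9 + 25/6))*(-244) = (-158 - 2*145/18)*(-244) = (-158 - 145/9)*(-244) = -1567/9*(-244) = 382348/9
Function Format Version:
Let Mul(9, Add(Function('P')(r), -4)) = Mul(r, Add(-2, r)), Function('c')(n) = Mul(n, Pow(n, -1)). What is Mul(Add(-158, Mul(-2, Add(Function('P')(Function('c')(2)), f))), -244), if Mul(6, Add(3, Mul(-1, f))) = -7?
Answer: Rational(382348, 9) ≈ 42483.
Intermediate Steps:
f = Rational(25, 6) (f = Add(3, Mul(Rational(-1, 6), -7)) = Add(3, Rational(7, 6)) = Rational(25, 6) ≈ 4.1667)
Function('c')(n) = 1
Function('P')(r) = Add(4, Mul(Rational(1, 9), r, Add(-2, r))) (Function('P')(r) = Add(4, Mul(Rational(1, 9), Mul(r, Add(-2, r)))) = Add(4, Mul(Rational(1, 9), r, Add(-2, r))))
Mul(Add(-158, Mul(-2, Add(Function('P')(Function('c')(2)), f))), -244) = Mul(Add(-158, Mul(-2, Add(Add(4, Mul(Rational(-2, 9), 1), Mul(Rational(1, 9), Pow(1, 2))), Rational(25, 6)))), -244) = Mul(Add(-158, Mul(-2, Add(Add(4, Rational(-2, 9), Mul(Rational(1, 9), 1)), Rational(25, 6)))), -244) = Mul(Add(-158, Mul(-2, Add(Add(4, Rational(-2, 9), Rational(1, 9)), Rational(25, 6)))), -244) = Mul(Add(-158, Mul(-2, Add(Rational(35, 9), Rational(25, 6)))), -244) = Mul(Add(-158, Mul(-2, Rational(145, 18))), -244) = Mul(Add(-158, Rational(-145, 9)), -244) = Mul(Rational(-1567, 9), -244) = Rational(382348, 9)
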